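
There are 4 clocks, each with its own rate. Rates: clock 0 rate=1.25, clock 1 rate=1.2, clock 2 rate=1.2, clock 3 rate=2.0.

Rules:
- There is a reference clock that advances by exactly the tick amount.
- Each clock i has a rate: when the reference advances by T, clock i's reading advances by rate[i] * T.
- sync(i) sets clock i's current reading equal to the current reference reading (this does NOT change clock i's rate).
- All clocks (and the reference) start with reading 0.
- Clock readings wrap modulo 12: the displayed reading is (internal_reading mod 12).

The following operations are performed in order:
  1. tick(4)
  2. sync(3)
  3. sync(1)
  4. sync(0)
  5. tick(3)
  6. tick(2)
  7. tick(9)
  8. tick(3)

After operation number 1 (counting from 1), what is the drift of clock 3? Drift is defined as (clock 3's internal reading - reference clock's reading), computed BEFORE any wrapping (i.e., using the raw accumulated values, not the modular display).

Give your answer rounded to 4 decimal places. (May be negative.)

Answer: 4.0000

Derivation:
After op 1 tick(4): ref=4.0000 raw=[5.0000 4.8000 4.8000 8.0000]
Drift of clock 3 after op 1: 8.0000 - 4.0000 = 4.0000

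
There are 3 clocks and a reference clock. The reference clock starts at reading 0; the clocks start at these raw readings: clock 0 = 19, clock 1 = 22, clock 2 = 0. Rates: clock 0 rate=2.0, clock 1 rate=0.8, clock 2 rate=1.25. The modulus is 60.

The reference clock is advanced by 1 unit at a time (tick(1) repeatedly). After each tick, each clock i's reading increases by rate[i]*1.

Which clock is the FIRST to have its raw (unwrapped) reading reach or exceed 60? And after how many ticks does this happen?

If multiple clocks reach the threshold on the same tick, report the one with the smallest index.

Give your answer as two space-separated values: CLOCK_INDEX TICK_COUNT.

clock 0: start=19, rate=2.0, needs 60-19 = 41; ticks = ceil(41/2.0) = ceil(20.5000) = 21; reading at tick 21 = 19 + 2.0*21 = 61.0000
clock 1: start=22, rate=0.8, needs 60-22 = 38; ticks = ceil(38/0.8) = ceil(47.5000) = 48; reading at tick 48 = 22 + 0.8*48 = 60.4000
clock 2: start=0, rate=1.25, needs 60-0 = 60; ticks = ceil(60/1.25) = ceil(48.0000) = 48; reading at tick 48 = 0 + 1.25*48 = 60.0000
Minimum tick count = 21; winners = [0]; smallest index = 0

Answer: 0 21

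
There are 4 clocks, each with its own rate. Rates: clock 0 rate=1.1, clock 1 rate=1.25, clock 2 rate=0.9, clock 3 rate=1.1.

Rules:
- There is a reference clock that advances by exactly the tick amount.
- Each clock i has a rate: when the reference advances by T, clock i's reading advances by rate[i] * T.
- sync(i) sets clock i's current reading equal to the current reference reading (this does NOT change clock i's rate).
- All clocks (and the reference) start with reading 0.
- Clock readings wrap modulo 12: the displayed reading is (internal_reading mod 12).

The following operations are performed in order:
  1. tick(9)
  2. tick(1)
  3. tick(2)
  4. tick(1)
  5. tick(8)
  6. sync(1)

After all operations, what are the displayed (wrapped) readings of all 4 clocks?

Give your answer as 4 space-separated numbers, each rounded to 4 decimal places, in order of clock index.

After op 1 tick(9): ref=9.0000 raw=[9.9000 11.2500 8.1000 9.9000]
After op 2 tick(1): ref=10.0000 raw=[11.0000 12.5000 9.0000 11.0000]
After op 3 tick(2): ref=12.0000 raw=[13.2000 15.0000 10.8000 13.2000]
After op 4 tick(1): ref=13.0000 raw=[14.3000 16.2500 11.7000 14.3000]
After op 5 tick(8): ref=21.0000 raw=[23.1000 26.2500 18.9000 23.1000]
After op 6 sync(1): ref=21.0000 raw=[23.1000 21.0000 18.9000 23.1000]
Wrap final raw readings (mod 12): 23.1000 mod 12 = 11.1000; 21.0000 mod 12 = 9.0000; 18.9000 mod 12 = 6.9000; 23.1000 mod 12 = 11.1000

Answer: 11.1000 9.0000 6.9000 11.1000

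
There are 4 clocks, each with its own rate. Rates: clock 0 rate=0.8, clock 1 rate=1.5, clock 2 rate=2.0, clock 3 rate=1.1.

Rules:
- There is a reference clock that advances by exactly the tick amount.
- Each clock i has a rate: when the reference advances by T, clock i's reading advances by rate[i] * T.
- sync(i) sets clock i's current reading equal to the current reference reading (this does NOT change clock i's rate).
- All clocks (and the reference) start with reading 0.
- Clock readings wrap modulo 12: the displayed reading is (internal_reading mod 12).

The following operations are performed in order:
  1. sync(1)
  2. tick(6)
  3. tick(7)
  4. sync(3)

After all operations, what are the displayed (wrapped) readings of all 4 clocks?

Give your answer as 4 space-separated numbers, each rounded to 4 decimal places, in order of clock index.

After op 1 sync(1): ref=0.0000 raw=[0.0000 0.0000 0.0000 0.0000]
After op 2 tick(6): ref=6.0000 raw=[4.8000 9.0000 12.0000 6.6000]
After op 3 tick(7): ref=13.0000 raw=[10.4000 19.5000 26.0000 14.3000]
After op 4 sync(3): ref=13.0000 raw=[10.4000 19.5000 26.0000 13.0000]
Wrap final raw readings (mod 12): 10.4000 mod 12 = 10.4000; 19.5000 mod 12 = 7.5000; 26.0000 mod 12 = 2.0000; 13.0000 mod 12 = 1.0000

Answer: 10.4000 7.5000 2.0000 1.0000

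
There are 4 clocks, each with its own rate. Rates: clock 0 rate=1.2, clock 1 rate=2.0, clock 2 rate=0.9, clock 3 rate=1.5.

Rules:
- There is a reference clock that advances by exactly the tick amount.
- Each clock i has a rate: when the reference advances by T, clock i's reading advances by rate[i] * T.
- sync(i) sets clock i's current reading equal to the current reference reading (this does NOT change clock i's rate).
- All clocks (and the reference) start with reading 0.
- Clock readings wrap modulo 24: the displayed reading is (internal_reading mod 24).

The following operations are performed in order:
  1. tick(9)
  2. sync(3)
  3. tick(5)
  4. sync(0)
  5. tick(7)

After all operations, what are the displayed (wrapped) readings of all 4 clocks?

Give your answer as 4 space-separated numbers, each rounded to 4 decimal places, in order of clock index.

Answer: 22.4000 18.0000 18.9000 3.0000

Derivation:
After op 1 tick(9): ref=9.0000 raw=[10.8000 18.0000 8.1000 13.5000]
After op 2 sync(3): ref=9.0000 raw=[10.8000 18.0000 8.1000 9.0000]
After op 3 tick(5): ref=14.0000 raw=[16.8000 28.0000 12.6000 16.5000]
After op 4 sync(0): ref=14.0000 raw=[14.0000 28.0000 12.6000 16.5000]
After op 5 tick(7): ref=21.0000 raw=[22.4000 42.0000 18.9000 27.0000]
Wrap final raw readings (mod 24): 22.4000 mod 24 = 22.4000; 42.0000 mod 24 = 18.0000; 18.9000 mod 24 = 18.9000; 27.0000 mod 24 = 3.0000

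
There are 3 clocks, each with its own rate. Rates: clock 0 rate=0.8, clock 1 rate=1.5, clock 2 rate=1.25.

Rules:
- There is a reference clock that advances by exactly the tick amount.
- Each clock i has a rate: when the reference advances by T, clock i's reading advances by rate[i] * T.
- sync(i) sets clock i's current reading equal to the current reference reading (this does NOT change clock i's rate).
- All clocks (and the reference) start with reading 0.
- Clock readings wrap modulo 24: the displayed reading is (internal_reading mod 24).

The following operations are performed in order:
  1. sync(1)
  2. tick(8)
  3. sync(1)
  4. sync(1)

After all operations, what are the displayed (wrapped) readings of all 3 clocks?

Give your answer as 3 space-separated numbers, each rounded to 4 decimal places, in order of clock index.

Answer: 6.4000 8.0000 10.0000

Derivation:
After op 1 sync(1): ref=0.0000 raw=[0.0000 0.0000 0.0000]
After op 2 tick(8): ref=8.0000 raw=[6.4000 12.0000 10.0000]
After op 3 sync(1): ref=8.0000 raw=[6.4000 8.0000 10.0000]
After op 4 sync(1): ref=8.0000 raw=[6.4000 8.0000 10.0000]
Wrap final raw readings (mod 24): 6.4000 mod 24 = 6.4000; 8.0000 mod 24 = 8.0000; 10.0000 mod 24 = 10.0000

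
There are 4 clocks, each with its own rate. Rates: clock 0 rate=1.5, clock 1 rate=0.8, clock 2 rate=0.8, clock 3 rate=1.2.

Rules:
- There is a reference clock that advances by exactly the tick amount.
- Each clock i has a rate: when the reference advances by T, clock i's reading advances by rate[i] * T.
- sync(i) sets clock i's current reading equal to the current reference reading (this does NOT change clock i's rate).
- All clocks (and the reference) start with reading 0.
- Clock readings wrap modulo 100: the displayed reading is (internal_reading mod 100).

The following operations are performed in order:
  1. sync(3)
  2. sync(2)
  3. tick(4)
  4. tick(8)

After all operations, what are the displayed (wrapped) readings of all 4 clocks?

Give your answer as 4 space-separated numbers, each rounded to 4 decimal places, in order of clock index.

Answer: 18.0000 9.6000 9.6000 14.4000

Derivation:
After op 1 sync(3): ref=0.0000 raw=[0.0000 0.0000 0.0000 0.0000]
After op 2 sync(2): ref=0.0000 raw=[0.0000 0.0000 0.0000 0.0000]
After op 3 tick(4): ref=4.0000 raw=[6.0000 3.2000 3.2000 4.8000]
After op 4 tick(8): ref=12.0000 raw=[18.0000 9.6000 9.6000 14.4000]
Wrap final raw readings (mod 100): 18.0000 mod 100 = 18.0000; 9.6000 mod 100 = 9.6000; 9.6000 mod 100 = 9.6000; 14.4000 mod 100 = 14.4000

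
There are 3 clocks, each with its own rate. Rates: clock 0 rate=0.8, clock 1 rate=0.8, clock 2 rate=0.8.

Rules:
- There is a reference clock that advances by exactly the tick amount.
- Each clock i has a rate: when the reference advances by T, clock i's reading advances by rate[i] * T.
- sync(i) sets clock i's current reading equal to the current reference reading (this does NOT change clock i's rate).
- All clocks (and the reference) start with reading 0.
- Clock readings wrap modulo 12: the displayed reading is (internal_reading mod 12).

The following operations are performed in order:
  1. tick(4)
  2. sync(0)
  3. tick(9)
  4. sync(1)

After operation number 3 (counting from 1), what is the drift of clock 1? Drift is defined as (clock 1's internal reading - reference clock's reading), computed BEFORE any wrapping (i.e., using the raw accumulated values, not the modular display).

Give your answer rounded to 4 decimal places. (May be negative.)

Answer: -2.6000

Derivation:
After op 1 tick(4): ref=4.0000 raw=[3.2000 3.2000 3.2000]
After op 2 sync(0): ref=4.0000 raw=[4.0000 3.2000 3.2000]
After op 3 tick(9): ref=13.0000 raw=[11.2000 10.4000 10.4000]
Drift of clock 1 after op 3: 10.4000 - 13.0000 = -2.6000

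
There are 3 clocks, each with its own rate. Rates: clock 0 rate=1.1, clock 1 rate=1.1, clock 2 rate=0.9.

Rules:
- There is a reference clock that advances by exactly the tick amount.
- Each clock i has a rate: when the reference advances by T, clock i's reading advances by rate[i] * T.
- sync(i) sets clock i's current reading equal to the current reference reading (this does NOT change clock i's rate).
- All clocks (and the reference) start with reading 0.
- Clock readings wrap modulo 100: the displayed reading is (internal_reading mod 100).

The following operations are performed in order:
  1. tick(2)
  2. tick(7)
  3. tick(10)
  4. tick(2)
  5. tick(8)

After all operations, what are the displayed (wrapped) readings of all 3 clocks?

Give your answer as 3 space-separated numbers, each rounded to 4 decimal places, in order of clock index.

Answer: 31.9000 31.9000 26.1000

Derivation:
After op 1 tick(2): ref=2.0000 raw=[2.2000 2.2000 1.8000]
After op 2 tick(7): ref=9.0000 raw=[9.9000 9.9000 8.1000]
After op 3 tick(10): ref=19.0000 raw=[20.9000 20.9000 17.1000]
After op 4 tick(2): ref=21.0000 raw=[23.1000 23.1000 18.9000]
After op 5 tick(8): ref=29.0000 raw=[31.9000 31.9000 26.1000]
Wrap final raw readings (mod 100): 31.9000 mod 100 = 31.9000; 31.9000 mod 100 = 31.9000; 26.1000 mod 100 = 26.1000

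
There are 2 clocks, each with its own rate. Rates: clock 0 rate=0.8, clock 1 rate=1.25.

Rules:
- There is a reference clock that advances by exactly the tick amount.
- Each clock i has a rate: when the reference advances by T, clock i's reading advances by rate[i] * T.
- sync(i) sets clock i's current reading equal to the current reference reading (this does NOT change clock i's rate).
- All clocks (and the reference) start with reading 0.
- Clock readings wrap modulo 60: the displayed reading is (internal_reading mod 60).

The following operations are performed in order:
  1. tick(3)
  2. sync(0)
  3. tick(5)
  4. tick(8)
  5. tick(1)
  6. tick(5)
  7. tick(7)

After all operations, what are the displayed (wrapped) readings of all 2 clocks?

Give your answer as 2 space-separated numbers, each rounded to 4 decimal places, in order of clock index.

Answer: 23.8000 36.2500

Derivation:
After op 1 tick(3): ref=3.0000 raw=[2.4000 3.7500]
After op 2 sync(0): ref=3.0000 raw=[3.0000 3.7500]
After op 3 tick(5): ref=8.0000 raw=[7.0000 10.0000]
After op 4 tick(8): ref=16.0000 raw=[13.4000 20.0000]
After op 5 tick(1): ref=17.0000 raw=[14.2000 21.2500]
After op 6 tick(5): ref=22.0000 raw=[18.2000 27.5000]
After op 7 tick(7): ref=29.0000 raw=[23.8000 36.2500]
Wrap final raw readings (mod 60): 23.8000 mod 60 = 23.8000; 36.2500 mod 60 = 36.2500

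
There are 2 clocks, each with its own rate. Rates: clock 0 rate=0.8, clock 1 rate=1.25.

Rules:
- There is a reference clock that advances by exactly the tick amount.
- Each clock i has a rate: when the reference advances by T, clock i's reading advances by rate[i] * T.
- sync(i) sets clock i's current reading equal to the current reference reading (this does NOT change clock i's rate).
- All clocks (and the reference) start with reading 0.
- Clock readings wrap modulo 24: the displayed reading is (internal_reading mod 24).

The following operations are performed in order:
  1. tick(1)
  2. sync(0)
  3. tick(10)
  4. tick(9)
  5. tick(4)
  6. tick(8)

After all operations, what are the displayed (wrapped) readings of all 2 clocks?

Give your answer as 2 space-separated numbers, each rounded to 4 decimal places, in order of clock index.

Answer: 1.8000 16.0000

Derivation:
After op 1 tick(1): ref=1.0000 raw=[0.8000 1.2500]
After op 2 sync(0): ref=1.0000 raw=[1.0000 1.2500]
After op 3 tick(10): ref=11.0000 raw=[9.0000 13.7500]
After op 4 tick(9): ref=20.0000 raw=[16.2000 25.0000]
After op 5 tick(4): ref=24.0000 raw=[19.4000 30.0000]
After op 6 tick(8): ref=32.0000 raw=[25.8000 40.0000]
Wrap final raw readings (mod 24): 25.8000 mod 24 = 1.8000; 40.0000 mod 24 = 16.0000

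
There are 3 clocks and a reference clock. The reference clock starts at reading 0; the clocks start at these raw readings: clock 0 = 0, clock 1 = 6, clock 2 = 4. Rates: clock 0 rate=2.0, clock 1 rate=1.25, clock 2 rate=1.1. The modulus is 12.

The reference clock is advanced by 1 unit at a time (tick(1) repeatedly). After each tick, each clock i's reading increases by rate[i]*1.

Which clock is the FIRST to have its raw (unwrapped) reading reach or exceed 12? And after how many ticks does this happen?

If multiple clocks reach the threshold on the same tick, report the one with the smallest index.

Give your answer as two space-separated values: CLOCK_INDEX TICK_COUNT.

clock 0: start=0, rate=2.0, needs 12-0 = 12; ticks = ceil(12/2.0) = ceil(6.0000) = 6; reading at tick 6 = 0 + 2.0*6 = 12.0000
clock 1: start=6, rate=1.25, needs 12-6 = 6; ticks = ceil(6/1.25) = ceil(4.8000) = 5; reading at tick 5 = 6 + 1.25*5 = 12.2500
clock 2: start=4, rate=1.1, needs 12-4 = 8; ticks = ceil(8/1.1) = ceil(7.2727) = 8; reading at tick 8 = 4 + 1.1*8 = 12.8000
Minimum tick count = 5; winners = [1]; smallest index = 1

Answer: 1 5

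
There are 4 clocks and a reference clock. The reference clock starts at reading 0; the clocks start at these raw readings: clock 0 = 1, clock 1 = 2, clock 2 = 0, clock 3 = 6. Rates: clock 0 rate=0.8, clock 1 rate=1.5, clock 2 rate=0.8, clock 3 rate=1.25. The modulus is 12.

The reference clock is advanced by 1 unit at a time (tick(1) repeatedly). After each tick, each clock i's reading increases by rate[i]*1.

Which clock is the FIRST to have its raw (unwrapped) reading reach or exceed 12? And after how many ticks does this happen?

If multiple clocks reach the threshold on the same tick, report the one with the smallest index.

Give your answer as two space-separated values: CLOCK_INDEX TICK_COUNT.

Answer: 3 5

Derivation:
clock 0: start=1, rate=0.8, needs 12-1 = 11; ticks = ceil(11/0.8) = ceil(13.7500) = 14; reading at tick 14 = 1 + 0.8*14 = 12.2000
clock 1: start=2, rate=1.5, needs 12-2 = 10; ticks = ceil(10/1.5) = ceil(6.6667) = 7; reading at tick 7 = 2 + 1.5*7 = 12.5000
clock 2: start=0, rate=0.8, needs 12-0 = 12; ticks = ceil(12/0.8) = ceil(15.0000) = 15; reading at tick 15 = 0 + 0.8*15 = 12.0000
clock 3: start=6, rate=1.25, needs 12-6 = 6; ticks = ceil(6/1.25) = ceil(4.8000) = 5; reading at tick 5 = 6 + 1.25*5 = 12.2500
Minimum tick count = 5; winners = [3]; smallest index = 3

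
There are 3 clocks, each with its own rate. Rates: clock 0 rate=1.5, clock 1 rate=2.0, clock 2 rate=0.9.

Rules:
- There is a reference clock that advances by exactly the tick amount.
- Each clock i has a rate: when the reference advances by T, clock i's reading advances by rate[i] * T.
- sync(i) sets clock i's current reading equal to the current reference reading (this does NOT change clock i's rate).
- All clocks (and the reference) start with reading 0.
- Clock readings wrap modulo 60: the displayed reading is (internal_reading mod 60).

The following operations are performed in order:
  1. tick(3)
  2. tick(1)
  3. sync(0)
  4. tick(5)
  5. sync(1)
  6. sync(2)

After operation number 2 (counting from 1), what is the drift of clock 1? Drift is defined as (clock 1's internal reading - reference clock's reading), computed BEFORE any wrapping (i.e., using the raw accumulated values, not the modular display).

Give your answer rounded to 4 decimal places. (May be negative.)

After op 1 tick(3): ref=3.0000 raw=[4.5000 6.0000 2.7000]
After op 2 tick(1): ref=4.0000 raw=[6.0000 8.0000 3.6000]
Drift of clock 1 after op 2: 8.0000 - 4.0000 = 4.0000

Answer: 4.0000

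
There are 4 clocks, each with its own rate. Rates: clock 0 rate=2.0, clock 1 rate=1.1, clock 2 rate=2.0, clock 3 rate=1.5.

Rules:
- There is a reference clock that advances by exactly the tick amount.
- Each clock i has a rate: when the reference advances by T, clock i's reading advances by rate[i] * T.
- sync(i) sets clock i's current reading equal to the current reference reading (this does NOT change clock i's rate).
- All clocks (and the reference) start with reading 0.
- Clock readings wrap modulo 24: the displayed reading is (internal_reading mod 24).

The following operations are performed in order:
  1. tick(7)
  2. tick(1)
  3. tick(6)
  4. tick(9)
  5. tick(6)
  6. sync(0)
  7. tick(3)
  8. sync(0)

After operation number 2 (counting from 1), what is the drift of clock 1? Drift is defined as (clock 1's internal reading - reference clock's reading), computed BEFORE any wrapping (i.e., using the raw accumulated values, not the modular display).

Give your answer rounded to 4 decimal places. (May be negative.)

After op 1 tick(7): ref=7.0000 raw=[14.0000 7.7000 14.0000 10.5000]
After op 2 tick(1): ref=8.0000 raw=[16.0000 8.8000 16.0000 12.0000]
Drift of clock 1 after op 2: 8.8000 - 8.0000 = 0.8000

Answer: 0.8000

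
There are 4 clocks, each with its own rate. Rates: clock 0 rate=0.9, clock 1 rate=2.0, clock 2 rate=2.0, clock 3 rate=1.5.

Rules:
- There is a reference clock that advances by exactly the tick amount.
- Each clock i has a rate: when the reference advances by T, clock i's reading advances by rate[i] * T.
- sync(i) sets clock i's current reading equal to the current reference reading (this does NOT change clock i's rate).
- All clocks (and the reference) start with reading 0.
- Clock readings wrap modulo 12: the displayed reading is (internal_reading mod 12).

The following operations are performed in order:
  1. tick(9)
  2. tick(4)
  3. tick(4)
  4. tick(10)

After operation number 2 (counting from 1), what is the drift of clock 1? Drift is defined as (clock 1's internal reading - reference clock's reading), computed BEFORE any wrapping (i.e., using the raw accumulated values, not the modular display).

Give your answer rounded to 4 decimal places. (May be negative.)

Answer: 13.0000

Derivation:
After op 1 tick(9): ref=9.0000 raw=[8.1000 18.0000 18.0000 13.5000]
After op 2 tick(4): ref=13.0000 raw=[11.7000 26.0000 26.0000 19.5000]
Drift of clock 1 after op 2: 26.0000 - 13.0000 = 13.0000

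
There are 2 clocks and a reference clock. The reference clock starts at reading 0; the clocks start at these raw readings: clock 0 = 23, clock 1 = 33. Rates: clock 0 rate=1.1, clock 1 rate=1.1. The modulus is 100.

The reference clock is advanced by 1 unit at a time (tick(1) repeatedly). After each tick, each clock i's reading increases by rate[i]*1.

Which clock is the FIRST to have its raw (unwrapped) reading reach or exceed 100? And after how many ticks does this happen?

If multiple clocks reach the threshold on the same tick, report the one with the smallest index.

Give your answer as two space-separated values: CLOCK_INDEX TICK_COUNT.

clock 0: start=23, rate=1.1, needs 100-23 = 77; ticks = ceil(77/1.1) = ceil(70.0000) = 70; reading at tick 70 = 23 + 1.1*70 = 100.0000
clock 1: start=33, rate=1.1, needs 100-33 = 67; ticks = ceil(67/1.1) = ceil(60.9091) = 61; reading at tick 61 = 33 + 1.1*61 = 100.1000
Minimum tick count = 61; winners = [1]; smallest index = 1

Answer: 1 61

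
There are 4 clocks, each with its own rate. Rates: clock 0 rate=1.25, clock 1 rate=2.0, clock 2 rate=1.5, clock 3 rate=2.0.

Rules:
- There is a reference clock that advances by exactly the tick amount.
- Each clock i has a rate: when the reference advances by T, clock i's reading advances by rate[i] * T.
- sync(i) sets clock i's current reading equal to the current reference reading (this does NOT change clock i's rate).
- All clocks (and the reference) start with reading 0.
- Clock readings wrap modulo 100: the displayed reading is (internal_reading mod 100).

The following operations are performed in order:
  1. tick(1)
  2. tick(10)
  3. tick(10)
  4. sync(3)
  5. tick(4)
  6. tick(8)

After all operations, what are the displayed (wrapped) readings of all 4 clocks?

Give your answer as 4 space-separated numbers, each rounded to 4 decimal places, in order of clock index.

Answer: 41.2500 66.0000 49.5000 45.0000

Derivation:
After op 1 tick(1): ref=1.0000 raw=[1.2500 2.0000 1.5000 2.0000]
After op 2 tick(10): ref=11.0000 raw=[13.7500 22.0000 16.5000 22.0000]
After op 3 tick(10): ref=21.0000 raw=[26.2500 42.0000 31.5000 42.0000]
After op 4 sync(3): ref=21.0000 raw=[26.2500 42.0000 31.5000 21.0000]
After op 5 tick(4): ref=25.0000 raw=[31.2500 50.0000 37.5000 29.0000]
After op 6 tick(8): ref=33.0000 raw=[41.2500 66.0000 49.5000 45.0000]
Wrap final raw readings (mod 100): 41.2500 mod 100 = 41.2500; 66.0000 mod 100 = 66.0000; 49.5000 mod 100 = 49.5000; 45.0000 mod 100 = 45.0000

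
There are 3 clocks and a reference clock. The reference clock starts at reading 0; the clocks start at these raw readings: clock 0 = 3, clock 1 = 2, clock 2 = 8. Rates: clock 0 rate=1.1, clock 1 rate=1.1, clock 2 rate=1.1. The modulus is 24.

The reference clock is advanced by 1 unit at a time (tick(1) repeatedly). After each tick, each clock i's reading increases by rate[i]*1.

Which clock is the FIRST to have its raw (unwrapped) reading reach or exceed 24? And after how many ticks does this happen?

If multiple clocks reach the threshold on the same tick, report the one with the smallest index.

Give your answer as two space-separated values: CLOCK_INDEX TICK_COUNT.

clock 0: start=3, rate=1.1, needs 24-3 = 21; ticks = ceil(21/1.1) = ceil(19.0909) = 20; reading at tick 20 = 3 + 1.1*20 = 25.0000
clock 1: start=2, rate=1.1, needs 24-2 = 22; ticks = ceil(22/1.1) = ceil(20.0000) = 20; reading at tick 20 = 2 + 1.1*20 = 24.0000
clock 2: start=8, rate=1.1, needs 24-8 = 16; ticks = ceil(16/1.1) = ceil(14.5455) = 15; reading at tick 15 = 8 + 1.1*15 = 24.5000
Minimum tick count = 15; winners = [2]; smallest index = 2

Answer: 2 15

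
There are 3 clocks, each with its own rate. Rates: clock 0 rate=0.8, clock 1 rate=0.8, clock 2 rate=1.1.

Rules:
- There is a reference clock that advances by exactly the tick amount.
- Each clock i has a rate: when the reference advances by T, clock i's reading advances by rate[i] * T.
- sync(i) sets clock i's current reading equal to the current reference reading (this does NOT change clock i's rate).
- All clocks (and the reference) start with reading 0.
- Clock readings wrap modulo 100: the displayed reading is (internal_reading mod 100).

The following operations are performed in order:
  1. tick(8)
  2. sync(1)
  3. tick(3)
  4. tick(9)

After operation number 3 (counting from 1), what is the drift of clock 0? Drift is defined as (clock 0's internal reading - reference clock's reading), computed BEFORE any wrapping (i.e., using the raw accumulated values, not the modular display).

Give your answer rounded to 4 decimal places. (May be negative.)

After op 1 tick(8): ref=8.0000 raw=[6.4000 6.4000 8.8000]
After op 2 sync(1): ref=8.0000 raw=[6.4000 8.0000 8.8000]
After op 3 tick(3): ref=11.0000 raw=[8.8000 10.4000 12.1000]
Drift of clock 0 after op 3: 8.8000 - 11.0000 = -2.2000

Answer: -2.2000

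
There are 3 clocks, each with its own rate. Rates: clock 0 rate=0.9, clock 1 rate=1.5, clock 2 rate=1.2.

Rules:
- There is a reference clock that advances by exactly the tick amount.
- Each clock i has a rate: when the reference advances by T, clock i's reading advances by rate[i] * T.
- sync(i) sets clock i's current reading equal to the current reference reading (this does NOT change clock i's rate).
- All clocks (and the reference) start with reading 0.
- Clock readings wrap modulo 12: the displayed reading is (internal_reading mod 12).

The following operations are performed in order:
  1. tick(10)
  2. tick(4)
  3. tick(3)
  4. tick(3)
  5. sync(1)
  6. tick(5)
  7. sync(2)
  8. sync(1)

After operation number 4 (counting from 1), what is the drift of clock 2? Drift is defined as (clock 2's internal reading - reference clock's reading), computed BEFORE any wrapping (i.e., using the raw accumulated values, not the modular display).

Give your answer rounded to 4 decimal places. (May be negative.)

After op 1 tick(10): ref=10.0000 raw=[9.0000 15.0000 12.0000]
After op 2 tick(4): ref=14.0000 raw=[12.6000 21.0000 16.8000]
After op 3 tick(3): ref=17.0000 raw=[15.3000 25.5000 20.4000]
After op 4 tick(3): ref=20.0000 raw=[18.0000 30.0000 24.0000]
Drift of clock 2 after op 4: 24.0000 - 20.0000 = 4.0000

Answer: 4.0000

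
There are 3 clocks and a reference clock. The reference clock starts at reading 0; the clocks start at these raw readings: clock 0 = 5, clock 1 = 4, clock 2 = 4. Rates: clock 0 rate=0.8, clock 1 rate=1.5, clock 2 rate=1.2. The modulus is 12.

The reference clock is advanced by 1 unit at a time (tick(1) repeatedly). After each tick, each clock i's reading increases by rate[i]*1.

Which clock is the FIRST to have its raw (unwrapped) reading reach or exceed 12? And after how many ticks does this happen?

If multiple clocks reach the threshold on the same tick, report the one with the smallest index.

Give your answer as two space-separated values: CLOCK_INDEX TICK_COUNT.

clock 0: start=5, rate=0.8, needs 12-5 = 7; ticks = ceil(7/0.8) = ceil(8.7500) = 9; reading at tick 9 = 5 + 0.8*9 = 12.2000
clock 1: start=4, rate=1.5, needs 12-4 = 8; ticks = ceil(8/1.5) = ceil(5.3333) = 6; reading at tick 6 = 4 + 1.5*6 = 13.0000
clock 2: start=4, rate=1.2, needs 12-4 = 8; ticks = ceil(8/1.2) = ceil(6.6667) = 7; reading at tick 7 = 4 + 1.2*7 = 12.4000
Minimum tick count = 6; winners = [1]; smallest index = 1

Answer: 1 6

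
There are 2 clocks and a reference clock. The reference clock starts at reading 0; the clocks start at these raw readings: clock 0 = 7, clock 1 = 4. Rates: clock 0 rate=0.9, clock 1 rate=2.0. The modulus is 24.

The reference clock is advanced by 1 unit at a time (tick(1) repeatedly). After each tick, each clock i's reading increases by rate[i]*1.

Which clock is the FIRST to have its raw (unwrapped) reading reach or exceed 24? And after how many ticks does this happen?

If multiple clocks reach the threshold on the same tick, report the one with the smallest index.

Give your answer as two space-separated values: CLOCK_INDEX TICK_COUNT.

clock 0: start=7, rate=0.9, needs 24-7 = 17; ticks = ceil(17/0.9) = ceil(18.8889) = 19; reading at tick 19 = 7 + 0.9*19 = 24.1000
clock 1: start=4, rate=2.0, needs 24-4 = 20; ticks = ceil(20/2.0) = ceil(10.0000) = 10; reading at tick 10 = 4 + 2.0*10 = 24.0000
Minimum tick count = 10; winners = [1]; smallest index = 1

Answer: 1 10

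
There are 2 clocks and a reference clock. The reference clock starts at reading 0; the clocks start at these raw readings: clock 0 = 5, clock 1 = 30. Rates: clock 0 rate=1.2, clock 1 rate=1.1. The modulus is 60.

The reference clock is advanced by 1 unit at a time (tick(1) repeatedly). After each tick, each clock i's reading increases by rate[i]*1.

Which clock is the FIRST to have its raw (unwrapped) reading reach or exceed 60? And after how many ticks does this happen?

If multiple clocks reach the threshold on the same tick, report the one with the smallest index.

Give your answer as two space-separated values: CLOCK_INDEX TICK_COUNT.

Answer: 1 28

Derivation:
clock 0: start=5, rate=1.2, needs 60-5 = 55; ticks = ceil(55/1.2) = ceil(45.8333) = 46; reading at tick 46 = 5 + 1.2*46 = 60.2000
clock 1: start=30, rate=1.1, needs 60-30 = 30; ticks = ceil(30/1.1) = ceil(27.2727) = 28; reading at tick 28 = 30 + 1.1*28 = 60.8000
Minimum tick count = 28; winners = [1]; smallest index = 1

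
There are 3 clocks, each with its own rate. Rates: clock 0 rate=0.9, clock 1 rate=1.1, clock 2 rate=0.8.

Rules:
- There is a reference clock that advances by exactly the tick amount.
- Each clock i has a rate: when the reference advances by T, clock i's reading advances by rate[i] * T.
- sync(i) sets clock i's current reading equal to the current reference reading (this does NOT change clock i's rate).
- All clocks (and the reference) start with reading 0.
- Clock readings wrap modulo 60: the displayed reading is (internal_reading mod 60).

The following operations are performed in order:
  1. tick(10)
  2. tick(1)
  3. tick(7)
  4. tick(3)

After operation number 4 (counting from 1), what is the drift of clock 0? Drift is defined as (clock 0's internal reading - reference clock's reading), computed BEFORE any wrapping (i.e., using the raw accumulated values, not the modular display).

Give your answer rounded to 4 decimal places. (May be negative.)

After op 1 tick(10): ref=10.0000 raw=[9.0000 11.0000 8.0000]
After op 2 tick(1): ref=11.0000 raw=[9.9000 12.1000 8.8000]
After op 3 tick(7): ref=18.0000 raw=[16.2000 19.8000 14.4000]
After op 4 tick(3): ref=21.0000 raw=[18.9000 23.1000 16.8000]
Drift of clock 0 after op 4: 18.9000 - 21.0000 = -2.1000

Answer: -2.1000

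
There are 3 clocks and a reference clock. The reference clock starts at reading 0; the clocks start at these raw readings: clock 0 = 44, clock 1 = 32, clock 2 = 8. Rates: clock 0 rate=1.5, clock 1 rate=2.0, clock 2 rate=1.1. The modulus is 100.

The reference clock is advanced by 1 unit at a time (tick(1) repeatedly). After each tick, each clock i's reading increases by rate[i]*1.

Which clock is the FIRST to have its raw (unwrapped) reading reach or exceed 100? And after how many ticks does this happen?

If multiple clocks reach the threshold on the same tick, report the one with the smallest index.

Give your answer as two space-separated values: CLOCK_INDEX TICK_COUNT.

Answer: 1 34

Derivation:
clock 0: start=44, rate=1.5, needs 100-44 = 56; ticks = ceil(56/1.5) = ceil(37.3333) = 38; reading at tick 38 = 44 + 1.5*38 = 101.0000
clock 1: start=32, rate=2.0, needs 100-32 = 68; ticks = ceil(68/2.0) = ceil(34.0000) = 34; reading at tick 34 = 32 + 2.0*34 = 100.0000
clock 2: start=8, rate=1.1, needs 100-8 = 92; ticks = ceil(92/1.1) = ceil(83.6364) = 84; reading at tick 84 = 8 + 1.1*84 = 100.4000
Minimum tick count = 34; winners = [1]; smallest index = 1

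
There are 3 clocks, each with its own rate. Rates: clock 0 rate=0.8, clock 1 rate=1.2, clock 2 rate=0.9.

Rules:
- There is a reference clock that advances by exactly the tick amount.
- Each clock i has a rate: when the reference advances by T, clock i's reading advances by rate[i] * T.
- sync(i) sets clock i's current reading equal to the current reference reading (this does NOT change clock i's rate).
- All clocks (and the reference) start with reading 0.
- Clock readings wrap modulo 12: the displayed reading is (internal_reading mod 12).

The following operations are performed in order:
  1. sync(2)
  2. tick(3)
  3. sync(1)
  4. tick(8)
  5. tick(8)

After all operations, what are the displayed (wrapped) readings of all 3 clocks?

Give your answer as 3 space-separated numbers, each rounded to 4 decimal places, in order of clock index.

After op 1 sync(2): ref=0.0000 raw=[0.0000 0.0000 0.0000]
After op 2 tick(3): ref=3.0000 raw=[2.4000 3.6000 2.7000]
After op 3 sync(1): ref=3.0000 raw=[2.4000 3.0000 2.7000]
After op 4 tick(8): ref=11.0000 raw=[8.8000 12.6000 9.9000]
After op 5 tick(8): ref=19.0000 raw=[15.2000 22.2000 17.1000]
Wrap final raw readings (mod 12): 15.2000 mod 12 = 3.2000; 22.2000 mod 12 = 10.2000; 17.1000 mod 12 = 5.1000

Answer: 3.2000 10.2000 5.1000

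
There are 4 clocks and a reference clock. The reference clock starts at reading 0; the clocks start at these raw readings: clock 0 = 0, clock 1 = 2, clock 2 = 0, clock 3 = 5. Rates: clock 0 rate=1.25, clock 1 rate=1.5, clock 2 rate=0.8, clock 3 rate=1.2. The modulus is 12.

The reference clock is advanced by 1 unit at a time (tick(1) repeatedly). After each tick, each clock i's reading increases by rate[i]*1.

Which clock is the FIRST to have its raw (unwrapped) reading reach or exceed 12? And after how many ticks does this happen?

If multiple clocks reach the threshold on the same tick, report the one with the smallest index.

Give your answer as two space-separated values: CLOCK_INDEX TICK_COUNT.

Answer: 3 6

Derivation:
clock 0: start=0, rate=1.25, needs 12-0 = 12; ticks = ceil(12/1.25) = ceil(9.6000) = 10; reading at tick 10 = 0 + 1.25*10 = 12.5000
clock 1: start=2, rate=1.5, needs 12-2 = 10; ticks = ceil(10/1.5) = ceil(6.6667) = 7; reading at tick 7 = 2 + 1.5*7 = 12.5000
clock 2: start=0, rate=0.8, needs 12-0 = 12; ticks = ceil(12/0.8) = ceil(15.0000) = 15; reading at tick 15 = 0 + 0.8*15 = 12.0000
clock 3: start=5, rate=1.2, needs 12-5 = 7; ticks = ceil(7/1.2) = ceil(5.8333) = 6; reading at tick 6 = 5 + 1.2*6 = 12.2000
Minimum tick count = 6; winners = [3]; smallest index = 3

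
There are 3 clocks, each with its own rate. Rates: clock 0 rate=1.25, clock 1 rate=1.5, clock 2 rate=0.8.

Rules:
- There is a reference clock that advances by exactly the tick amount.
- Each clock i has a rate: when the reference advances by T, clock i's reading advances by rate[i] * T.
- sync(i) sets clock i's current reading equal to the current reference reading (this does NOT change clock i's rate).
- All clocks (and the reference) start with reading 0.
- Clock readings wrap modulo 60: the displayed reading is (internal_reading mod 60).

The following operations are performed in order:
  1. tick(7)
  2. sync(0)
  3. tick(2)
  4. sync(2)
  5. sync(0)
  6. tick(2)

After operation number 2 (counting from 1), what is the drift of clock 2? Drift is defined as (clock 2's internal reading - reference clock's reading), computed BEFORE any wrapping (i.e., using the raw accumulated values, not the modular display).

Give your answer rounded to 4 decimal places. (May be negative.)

After op 1 tick(7): ref=7.0000 raw=[8.7500 10.5000 5.6000]
After op 2 sync(0): ref=7.0000 raw=[7.0000 10.5000 5.6000]
Drift of clock 2 after op 2: 5.6000 - 7.0000 = -1.4000

Answer: -1.4000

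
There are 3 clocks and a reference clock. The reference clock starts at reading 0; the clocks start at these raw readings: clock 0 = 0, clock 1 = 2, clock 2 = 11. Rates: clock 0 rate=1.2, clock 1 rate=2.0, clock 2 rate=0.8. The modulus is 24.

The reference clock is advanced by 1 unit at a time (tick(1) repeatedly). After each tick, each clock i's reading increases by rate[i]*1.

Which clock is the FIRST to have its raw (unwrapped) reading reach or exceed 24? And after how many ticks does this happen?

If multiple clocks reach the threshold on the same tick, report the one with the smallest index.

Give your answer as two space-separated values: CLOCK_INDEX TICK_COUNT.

Answer: 1 11

Derivation:
clock 0: start=0, rate=1.2, needs 24-0 = 24; ticks = ceil(24/1.2) = ceil(20.0000) = 20; reading at tick 20 = 0 + 1.2*20 = 24.0000
clock 1: start=2, rate=2.0, needs 24-2 = 22; ticks = ceil(22/2.0) = ceil(11.0000) = 11; reading at tick 11 = 2 + 2.0*11 = 24.0000
clock 2: start=11, rate=0.8, needs 24-11 = 13; ticks = ceil(13/0.8) = ceil(16.2500) = 17; reading at tick 17 = 11 + 0.8*17 = 24.6000
Minimum tick count = 11; winners = [1]; smallest index = 1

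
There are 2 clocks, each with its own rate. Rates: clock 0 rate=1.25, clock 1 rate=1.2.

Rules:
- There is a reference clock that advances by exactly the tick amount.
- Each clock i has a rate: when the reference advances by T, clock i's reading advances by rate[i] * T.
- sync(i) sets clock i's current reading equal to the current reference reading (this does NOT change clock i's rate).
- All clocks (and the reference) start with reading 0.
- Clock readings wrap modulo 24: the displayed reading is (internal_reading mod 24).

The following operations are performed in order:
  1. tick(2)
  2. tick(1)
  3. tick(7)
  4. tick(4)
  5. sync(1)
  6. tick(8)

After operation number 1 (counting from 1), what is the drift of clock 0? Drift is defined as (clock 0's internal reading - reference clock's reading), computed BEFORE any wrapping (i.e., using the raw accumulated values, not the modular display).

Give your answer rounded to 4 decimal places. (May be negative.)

Answer: 0.5000

Derivation:
After op 1 tick(2): ref=2.0000 raw=[2.5000 2.4000]
Drift of clock 0 after op 1: 2.5000 - 2.0000 = 0.5000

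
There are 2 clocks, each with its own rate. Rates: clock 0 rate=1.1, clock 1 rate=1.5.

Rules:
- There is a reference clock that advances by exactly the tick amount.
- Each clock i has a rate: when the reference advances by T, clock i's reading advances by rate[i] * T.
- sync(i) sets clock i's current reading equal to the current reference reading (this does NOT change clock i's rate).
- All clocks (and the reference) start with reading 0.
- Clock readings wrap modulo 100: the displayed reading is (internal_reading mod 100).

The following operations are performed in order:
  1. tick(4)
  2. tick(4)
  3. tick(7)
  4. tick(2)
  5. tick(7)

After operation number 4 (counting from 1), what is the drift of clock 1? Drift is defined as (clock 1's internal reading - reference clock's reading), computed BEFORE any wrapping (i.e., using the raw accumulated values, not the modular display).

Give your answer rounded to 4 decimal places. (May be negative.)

Answer: 8.5000

Derivation:
After op 1 tick(4): ref=4.0000 raw=[4.4000 6.0000]
After op 2 tick(4): ref=8.0000 raw=[8.8000 12.0000]
After op 3 tick(7): ref=15.0000 raw=[16.5000 22.5000]
After op 4 tick(2): ref=17.0000 raw=[18.7000 25.5000]
Drift of clock 1 after op 4: 25.5000 - 17.0000 = 8.5000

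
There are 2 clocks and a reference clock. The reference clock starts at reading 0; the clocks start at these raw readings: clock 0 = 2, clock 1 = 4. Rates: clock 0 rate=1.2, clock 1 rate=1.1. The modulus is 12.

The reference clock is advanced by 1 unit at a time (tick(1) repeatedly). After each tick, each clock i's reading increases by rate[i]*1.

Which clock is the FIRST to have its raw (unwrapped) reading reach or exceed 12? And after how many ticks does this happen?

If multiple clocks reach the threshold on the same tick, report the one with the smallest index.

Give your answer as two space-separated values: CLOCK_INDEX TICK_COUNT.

Answer: 1 8

Derivation:
clock 0: start=2, rate=1.2, needs 12-2 = 10; ticks = ceil(10/1.2) = ceil(8.3333) = 9; reading at tick 9 = 2 + 1.2*9 = 12.8000
clock 1: start=4, rate=1.1, needs 12-4 = 8; ticks = ceil(8/1.1) = ceil(7.2727) = 8; reading at tick 8 = 4 + 1.1*8 = 12.8000
Minimum tick count = 8; winners = [1]; smallest index = 1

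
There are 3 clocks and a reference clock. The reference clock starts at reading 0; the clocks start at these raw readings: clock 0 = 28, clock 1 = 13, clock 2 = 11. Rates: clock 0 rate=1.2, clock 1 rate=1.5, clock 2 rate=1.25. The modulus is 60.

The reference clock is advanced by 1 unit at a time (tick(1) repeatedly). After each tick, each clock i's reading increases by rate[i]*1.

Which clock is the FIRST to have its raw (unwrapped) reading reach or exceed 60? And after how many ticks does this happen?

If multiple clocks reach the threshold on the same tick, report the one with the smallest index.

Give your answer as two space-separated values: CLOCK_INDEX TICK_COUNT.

Answer: 0 27

Derivation:
clock 0: start=28, rate=1.2, needs 60-28 = 32; ticks = ceil(32/1.2) = ceil(26.6667) = 27; reading at tick 27 = 28 + 1.2*27 = 60.4000
clock 1: start=13, rate=1.5, needs 60-13 = 47; ticks = ceil(47/1.5) = ceil(31.3333) = 32; reading at tick 32 = 13 + 1.5*32 = 61.0000
clock 2: start=11, rate=1.25, needs 60-11 = 49; ticks = ceil(49/1.25) = ceil(39.2000) = 40; reading at tick 40 = 11 + 1.25*40 = 61.0000
Minimum tick count = 27; winners = [0]; smallest index = 0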